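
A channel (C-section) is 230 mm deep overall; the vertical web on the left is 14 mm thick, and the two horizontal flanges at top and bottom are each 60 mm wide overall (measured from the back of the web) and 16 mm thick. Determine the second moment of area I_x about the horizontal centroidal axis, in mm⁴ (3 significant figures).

Treat the section as a set of non-overlapping primitives; coordinates are from the bounding-box lower-left.
Web: 14 × 230, A = 3 220 mm², y = 115 mm, Ī = 14 194 833 mm⁴.
Top flange (beyond web): 46 × 16, A = 736 mm², y = 222 mm, Ī = 15 701 mm⁴.
Bottom flange (beyond web): 46 × 16, A = 736 mm², y = 8 mm, Ī = 15 701 mm⁴.
By symmetry the centroid is at mid-height, ȳ = 115 mm.
Transfer each piece to the horizontal centroidal axis using Ī + A·d² with d = y − 115:
  web: d = 0 mm → contributes +14 194 833 mm⁴
  top flange (beyond web): d = 107 mm → contributes +8 442 165 mm⁴
  bottom flange (beyond web): d = -107 mm → contributes +8 442 165 mm⁴
Total I = 31 079 164 mm⁴.

I_x ≈ 3.11 × 10⁷ mm⁴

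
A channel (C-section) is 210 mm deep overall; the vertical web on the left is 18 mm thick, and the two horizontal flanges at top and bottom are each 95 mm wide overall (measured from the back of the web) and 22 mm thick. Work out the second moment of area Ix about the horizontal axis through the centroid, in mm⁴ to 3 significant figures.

Treat the section as a set of non-overlapping primitives; coordinates are from the bounding-box lower-left.
Web: 18 × 210, A = 3 780 mm², y = 105 mm, Ī = 13 891 500 mm⁴.
Top flange (beyond web): 77 × 22, A = 1 694 mm², y = 199 mm, Ī = 68 325 mm⁴.
Bottom flange (beyond web): 77 × 22, A = 1 694 mm², y = 11 mm, Ī = 68 325 mm⁴.
By symmetry the centroid is at mid-height, ȳ = 105 mm.
Transfer each piece to the horizontal axis through the centroid using Ī + A·d² with d = y − 105:
  web: d = 0 mm → contributes +13 891 500 mm⁴
  top flange (beyond web): d = 94 mm → contributes +15 036 509 mm⁴
  bottom flange (beyond web): d = -94 mm → contributes +15 036 509 mm⁴
Total I = 43 964 517 mm⁴.

Ix ≈ 4.40 × 10⁷ mm⁴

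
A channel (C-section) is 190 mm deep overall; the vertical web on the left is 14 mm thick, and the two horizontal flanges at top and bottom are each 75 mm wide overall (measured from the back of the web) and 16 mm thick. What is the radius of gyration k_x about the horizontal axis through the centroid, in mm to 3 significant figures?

Break the section into simple shapes (no overlaps), measuring from the bottom-left corner of the bounding box.
Web: 14 × 190, A = 2 660 mm², y = 95 mm, Ī = 8 002 167 mm⁴.
Top flange (beyond web): 61 × 16, A = 976 mm², y = 182 mm, Ī = 20 821 mm⁴.
Bottom flange (beyond web): 61 × 16, A = 976 mm², y = 8 mm, Ī = 20 821 mm⁴.
By symmetry the centroid is at mid-height, ȳ = 95 mm.
Transfer each piece to the horizontal axis through the centroid using Ī + A·d² with d = y − 95:
  web: d = 0 mm → contributes +8 002 167 mm⁴
  top flange (beyond web): d = 87 mm → contributes +7 408 165 mm⁴
  bottom flange (beyond web): d = -87 mm → contributes +7 408 165 mm⁴
Total I = 22 818 497 mm⁴.
Radius of gyration: k = √(I/A) = √(22 818 497 / 4 612) = 70.339 mm.

k_x ≈ 70.3 mm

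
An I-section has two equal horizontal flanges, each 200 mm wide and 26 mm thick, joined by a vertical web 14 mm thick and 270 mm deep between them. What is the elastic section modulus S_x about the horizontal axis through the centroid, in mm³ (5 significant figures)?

Decompose the section into non-overlapping parts with the origin at the bottom-left of its bounding rectangle.
Bottom flange: 200 × 26, A = 5 200 mm², y = 13 mm, Ī = 292933.3 mm⁴.
Web: 14 × 270, A = 3 780 mm², y = 161 mm, Ī = 22 963 500 mm⁴.
Top flange: 200 × 26, A = 5 200 mm², y = 309 mm, Ī = 292933.3 mm⁴.
By symmetry the centroid is at mid-height, ȳ = 161 mm.
Transfer each piece to the horizontal axis through the centroid using Ī + A·d² with d = y − 161:
  bottom flange: d = -148 mm → contributes +114 193 733 mm⁴
  web: d = 0 mm → contributes +22 963 500 mm⁴
  top flange: d = 148 mm → contributes +114 193 733 mm⁴
Total I = 251 350 967 mm⁴.
Extreme fibre distance c = 161 mm; S = I/c = 1 561 186 mm³.

S_x ≈ 1.5612 × 10⁶ mm³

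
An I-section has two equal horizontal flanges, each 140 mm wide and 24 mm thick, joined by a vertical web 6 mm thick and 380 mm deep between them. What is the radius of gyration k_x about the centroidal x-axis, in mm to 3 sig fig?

k_x ≈ 183 mm

Split into non-overlapping primitives; take the origin at the lower-left of the bounding box.
Bottom flange: 140 × 24, A = 3 360 mm², y = 12 mm, Ī = 161 280 mm⁴.
Web: 6 × 380, A = 2 280 mm², y = 214 mm, Ī = 27 436 000 mm⁴.
Top flange: 140 × 24, A = 3 360 mm², y = 416 mm, Ī = 161 280 mm⁴.
By symmetry the centroid is at mid-height, ȳ = 214 mm.
Transfer each piece to the centroidal x-axis using Ī + A·d² with d = y − 214:
  bottom flange: d = -202 mm → contributes +137 262 720 mm⁴
  web: d = 0 mm → contributes +27 436 000 mm⁴
  top flange: d = 202 mm → contributes +137 262 720 mm⁴
Total I = 301 961 440 mm⁴.
Radius of gyration: k = √(I/A) = √(301 961 440 / 9 000) = 183.17 mm.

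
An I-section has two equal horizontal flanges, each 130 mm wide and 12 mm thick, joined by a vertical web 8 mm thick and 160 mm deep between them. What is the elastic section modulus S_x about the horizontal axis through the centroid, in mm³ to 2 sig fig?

S_x ≈ 2.8 × 10⁵ mm³

Decompose the section into non-overlapping parts with the origin at the bottom-left of its bounding rectangle.
Bottom flange: 130 × 12, A = 1 560 mm², y = 6 mm, Ī = 18 720 mm⁴.
Web: 8 × 160, A = 1 280 mm², y = 92 mm, Ī = 2 730 667 mm⁴.
Top flange: 130 × 12, A = 1 560 mm², y = 178 mm, Ī = 18 720 mm⁴.
By symmetry the centroid is at mid-height, ȳ = 92 mm.
Transfer each piece to the horizontal axis through the centroid using Ī + A·d² with d = y − 92:
  bottom flange: d = -86 mm → contributes +11 556 480 mm⁴
  web: d = 0 mm → contributes +2 730 667 mm⁴
  top flange: d = 86 mm → contributes +11 556 480 mm⁴
Total I = 25 843 627 mm⁴.
Extreme fibre distance c = 92 mm; S = I/c = 280 909 mm³.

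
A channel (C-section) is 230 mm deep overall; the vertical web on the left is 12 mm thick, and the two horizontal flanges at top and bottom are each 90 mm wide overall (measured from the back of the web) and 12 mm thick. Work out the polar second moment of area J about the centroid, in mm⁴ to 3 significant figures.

Decompose the section into non-overlapping parts with the origin at the bottom-left of its bounding rectangle.
Web: 12 × 230, A = 2 760 mm², y = 115 mm, Ī = 12 167 000 mm⁴.
Top flange (beyond web): 78 × 12, A = 936 mm², y = 224 mm, Ī = 11 232 mm⁴.
Bottom flange (beyond web): 78 × 12, A = 936 mm², y = 6 mm, Ī = 11 232 mm⁴.
By symmetry the centroid is at mid-height, ȳ = 115 mm.
Transfer each piece to the centroidal x-axis using Ī + A·d² with d = y − 115:
  web: d = 0 mm → contributes +12 167 000 mm⁴
  top flange (beyond web): d = 109 mm → contributes +11 131 848 mm⁴
  bottom flange (beyond web): d = -109 mm → contributes +11 131 848 mm⁴
Total I = 34 430 696 mm⁴.
For the y-axis: x̄ = 24.187 mm.
Repeating about the centroidal y-axis gives I_y = 3 240 991 mm⁴.
Polar second moment: J = I_x + I_y = 37 671 687 mm⁴.

J ≈ 3.77 × 10⁷ mm⁴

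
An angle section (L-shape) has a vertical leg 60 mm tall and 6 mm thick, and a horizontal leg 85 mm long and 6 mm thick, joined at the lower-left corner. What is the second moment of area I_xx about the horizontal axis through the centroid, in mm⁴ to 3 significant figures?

Decompose the section into non-overlapping parts with the origin at the bottom-left of its bounding rectangle.
Vertical leg: 6 × 60, A = 360 mm², y = 30 mm, Ī = 108 000 mm⁴.
Horizontal leg (remainder): 79 × 6, A = 474 mm², y = 3 mm, Ī = 1 422 mm⁴.
Centroid: ȳ = ΣA·y / ΣA = 14.655 mm.
Transfer each piece to the horizontal axis through the centroid using Ī + A·d² with d = y − 14.655:
  vertical leg: d = 15.345 mm → contributes +192 772 mm⁴
  horizontal leg (remainder): d = -11.655 mm → contributes +65 806 mm⁴
Total I = 258 579 mm⁴.

I_xx ≈ 2.59 × 10⁵ mm⁴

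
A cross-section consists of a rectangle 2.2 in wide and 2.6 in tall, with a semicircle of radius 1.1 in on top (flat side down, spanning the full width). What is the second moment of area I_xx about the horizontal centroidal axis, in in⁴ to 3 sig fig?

Treat the section as a set of non-overlapping primitives; coordinates are from the bounding-box lower-left.
Rectangular body: 2.2 × 2.6, A = 5.72 in², y = 1.3 in, Ī = 3.2223 in⁴.
Semicircular cap: semicircle r = 1.1, A = 1.9007 in², y = 3.0669 in, Ī = 0.1607 in⁴.
Centroid: ȳ = ΣA·y / ΣA = 1.7407 in.
Transfer each piece to the horizontal centroidal axis using Ī + A·d² with d = y − 1.7407:
  rectangular body: d = -0.44067 in → contributes +4.333 in⁴
  semicircular cap: d = 1.3262 in → contributes +3.5035 in⁴
Total I = 7.8366 in⁴.

I_xx ≈ 7.84 in⁴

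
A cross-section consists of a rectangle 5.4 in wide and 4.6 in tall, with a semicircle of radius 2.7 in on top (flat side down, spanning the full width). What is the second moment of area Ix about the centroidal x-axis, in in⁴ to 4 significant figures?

Break the section into simple shapes (no overlaps), measuring from the bottom-left corner of the bounding box.
Rectangular body: 5.4 × 4.6, A = 24.84 in², y = 2.3 in, Ī = 43.8012 in⁴.
Semicircular cap: semicircle r = 2.7, A = 11.4511 in², y = 5.74592 in, Ī = 5.83293 in⁴.
Centroid: ȳ = ΣA·y / ΣA = 3.38731 in.
Transfer each piece to the centroidal x-axis using Ī + A·d² with d = y − 3.38731:
  rectangular body: d = -1.08731 in → contributes +73.1679 in⁴
  semicircular cap: d = 2.35861 in → contributes +69.5359 in⁴
Total I = 142.704 in⁴.

Ix ≈ 142.7 in⁴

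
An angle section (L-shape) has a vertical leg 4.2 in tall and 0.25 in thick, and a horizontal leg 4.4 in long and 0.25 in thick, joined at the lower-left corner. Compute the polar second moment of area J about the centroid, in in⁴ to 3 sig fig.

J ≈ 7.60 in⁴

Treat the section as a set of non-overlapping primitives; coordinates are from the bounding-box lower-left.
Vertical leg: 0.25 × 4.2, A = 1.05 in², y = 2.1 in, Ī = 1.5435 in⁴.
Horizontal leg (remainder): 4.15 × 0.25, A = 1.0375 in², y = 0.125 in, Ī = 0.0054036 in⁴.
Centroid: ȳ = ΣA·y / ΣA = 1.1184 in.
Transfer each piece to the centroidal x-axis using Ī + A·d² with d = y − 1.1184:
  vertical leg: d = 0.98159 in → contributes +2.5552 in⁴
  horizontal leg (remainder): d = -0.99341 in → contributes +1.0293 in⁴
Total I = 3.5845 in⁴.
For the y-axis: x̄ = 1.2184 in.
Repeating about the centroidal y-axis gives I_y = 4.0203 in⁴.
Polar second moment: J = I_x + I_y = 7.6048 in⁴.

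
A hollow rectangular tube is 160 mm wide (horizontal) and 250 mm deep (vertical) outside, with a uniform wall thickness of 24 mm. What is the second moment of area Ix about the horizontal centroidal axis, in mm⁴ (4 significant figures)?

Break the section into simple shapes (no overlaps), measuring from the bottom-left corner of the bounding box.
Outer rectangle: 160 × 250, A = 40 000 mm², y = 125 mm, Ī = 208 333 333 mm⁴.
Inner void (subtracted): 112 × 202, A = 22 624 mm², y = 125 mm, Ī = 76 929 141 mm⁴.
By symmetry the centroid is at mid-height, ȳ = 125 mm.
All pieces are centred on the horizontal centroidal axis, so I = ΣĪ (holes subtracted) = 131 404 192 mm⁴.

Ix ≈ 1.314 × 10⁸ mm⁴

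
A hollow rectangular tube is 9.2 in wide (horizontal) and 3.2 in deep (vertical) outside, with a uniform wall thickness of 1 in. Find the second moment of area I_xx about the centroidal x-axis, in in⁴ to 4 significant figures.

I_xx ≈ 24.09 in⁴

Break the section into simple shapes (no overlaps), measuring from the bottom-left corner of the bounding box.
Outer rectangle: 9.2 × 3.2, A = 29.44 in², y = 1.6 in, Ī = 25.1221 in⁴.
Inner void (subtracted): 7.2 × 1.2, A = 8.64 in², y = 1.6 in, Ī = 1.0368 in⁴.
By symmetry the centroid is at mid-height, ȳ = 1.6 in.
All pieces are centred on the centroidal x-axis, so I = ΣĪ (holes subtracted) = 24.0853 in⁴.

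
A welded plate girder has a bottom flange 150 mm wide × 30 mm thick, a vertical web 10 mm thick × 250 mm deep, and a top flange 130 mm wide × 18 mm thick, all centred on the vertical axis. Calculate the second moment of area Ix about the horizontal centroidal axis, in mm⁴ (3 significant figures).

Ix ≈ 1.33 × 10⁸ mm⁴

Decompose the section into non-overlapping parts with the origin at the bottom-left of its bounding rectangle.
Bottom plate: 150 × 30, A = 4 500 mm², y = 15 mm, Ī = 337 500 mm⁴.
Web plate: 10 × 250, A = 2 500 mm², y = 155 mm, Ī = 13 020 833 mm⁴.
Top plate: 130 × 18, A = 2 340 mm², y = 289 mm, Ī = 63 180 mm⁴.
Centroid: ȳ = ΣA·y / ΣA = 121.12 mm.
Transfer each piece to the horizontal centroidal axis using Ī + A·d² with d = y − 121.12:
  bottom plate: d = -106.12 mm → contributes +51 013 963 mm⁴
  web plate: d = 33.88 mm → contributes +15 890 484 mm⁴
  top plate: d = 167.88 mm → contributes +66 013 092 mm⁴
Total I = 132 917 539 mm⁴.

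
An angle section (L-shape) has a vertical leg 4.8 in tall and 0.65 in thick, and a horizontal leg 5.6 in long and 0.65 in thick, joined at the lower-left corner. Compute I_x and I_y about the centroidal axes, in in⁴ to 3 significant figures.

I_x ≈ 12.9 in⁴, I_y ≈ 19.1 in⁴

Break the section into simple shapes (no overlaps), measuring from the bottom-left corner of the bounding box.
Vertical leg: 0.65 × 4.8, A = 3.12 in², y = 2.4 in, Ī = 5.9904 in⁴.
Horizontal leg (remainder): 4.95 × 0.65, A = 3.2175 in², y = 0.325 in, Ī = 0.11328 in⁴.
Centroid: ȳ = ΣA·y / ΣA = 1.3465 in.
Transfer each piece to the centroidal x-axis using Ī + A·d² with d = y − 1.3465:
  vertical leg: d = 1.0535 in → contributes +9.4529 in⁴
  horizontal leg (remainder): d = -1.0215 in → contributes +3.4709 in⁴
Total I = 12.924 in⁴.
For the y-axis: x̄ = 1.7465 in.
Repeating about the centroidal y-axis gives I_y = 19.098 in⁴.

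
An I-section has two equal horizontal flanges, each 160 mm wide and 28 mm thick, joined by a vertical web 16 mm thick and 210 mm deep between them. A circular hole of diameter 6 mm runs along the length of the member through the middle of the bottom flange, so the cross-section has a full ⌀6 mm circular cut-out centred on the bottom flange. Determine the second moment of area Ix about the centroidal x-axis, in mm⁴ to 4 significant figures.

Ix ≈ 1.394 × 10⁸ mm⁴

Treat the section as a set of non-overlapping primitives; coordinates are from the bounding-box lower-left.
Bottom flange: 160 × 28, A = 4 480 mm², y = 14 mm, Ī = 292 693 mm⁴.
Web: 16 × 210, A = 3 360 mm², y = 133 mm, Ī = 12 348 000 mm⁴.
Top flange: 160 × 28, A = 4 480 mm², y = 252 mm, Ī = 292 693 mm⁴.
Hole (subtracted): ⌀6, A = 28.2743 mm², y = 14 mm, Ī = 63.6173 mm⁴.
Centroid: ȳ = ΣA·y / ΣA = 133.274 mm.
Transfer each piece to the centroidal x-axis using Ī + A·d² with d = y − 133.274:
  bottom flange: d = -119.274 mm → contributes +64 026 174 mm⁴
  web: d = -0.273733 mm → contributes +12 348 252 mm⁴
  top flange: d = 118.726 mm → contributes +63 442 444 mm⁴
  hole: d = -119.274 mm → contributes −402 301 mm⁴
Total I = 139 414 569 mm⁴.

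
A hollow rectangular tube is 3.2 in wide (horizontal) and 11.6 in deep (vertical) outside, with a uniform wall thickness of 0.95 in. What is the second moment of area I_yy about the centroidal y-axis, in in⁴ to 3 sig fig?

I_yy ≈ 29.9 in⁴

Break the section into simple shapes (no overlaps), measuring from the bottom-left corner of the bounding box.
Outer rectangle: 3.2 × 11.6, A = 37.12 in², x = 1.6 in, Ī = 31.676 in⁴.
Inner void (subtracted): 1.3 × 9.7, A = 12.61 in², x = 1.6 in, Ī = 1.7759 in⁴.
By symmetry the centroid is at mid-width, x̄ = 1.6 in.
All pieces are centred on the centroidal y-axis, so I = ΣĪ (holes subtracted) = 29.9 in⁴.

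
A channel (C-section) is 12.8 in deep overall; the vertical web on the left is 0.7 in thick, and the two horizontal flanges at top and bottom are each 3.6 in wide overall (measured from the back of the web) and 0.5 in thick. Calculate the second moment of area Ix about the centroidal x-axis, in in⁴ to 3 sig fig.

Decompose the section into non-overlapping parts with the origin at the bottom-left of its bounding rectangle.
Web: 0.7 × 12.8, A = 8.96 in², y = 6.4 in, Ī = 122.33 in⁴.
Top flange (beyond web): 2.9 × 0.5, A = 1.45 in², y = 12.55 in, Ī = 0.030208 in⁴.
Bottom flange (beyond web): 2.9 × 0.5, A = 1.45 in², y = 0.25 in, Ī = 0.030208 in⁴.
By symmetry the centroid is at mid-height, ȳ = 6.4 in.
Transfer each piece to the centroidal x-axis using Ī + A·d² with d = y − 6.4:
  web: d = 0 in → contributes +122.33 in⁴
  top flange (beyond web): d = 6.15 in → contributes +54.873 in⁴
  bottom flange (beyond web): d = -6.15 in → contributes +54.873 in⁴
Total I = 232.08 in⁴.

Ix ≈ 232 in⁴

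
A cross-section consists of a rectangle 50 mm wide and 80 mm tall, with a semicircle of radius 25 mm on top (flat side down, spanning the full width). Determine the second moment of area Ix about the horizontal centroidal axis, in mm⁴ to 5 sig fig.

Break the section into simple shapes (no overlaps), measuring from the bottom-left corner of the bounding box.
Rectangular body: 50 × 80, A = 4 000 mm², y = 40 mm, Ī = 2 133 333 mm⁴.
Semicircular cap: semicircle r = 25, A = 981.7477 mm², y = 90.61033 mm, Ī = 42873.81 mm⁴.
Centroid: ȳ = ΣA·y / ΣA = 49.97372 mm.
Transfer each piece to the horizontal centroidal axis using Ī + A·d² with d = y − 49.97372:
  rectangular body: d = -9.973724 mm → contributes +2 531 234 mm⁴
  semicircular cap: d = 40.63661 mm → contributes +1 664 067 mm⁴
Total I = 4 195 301 mm⁴.

Ix ≈ 4.1953 × 10⁶ mm⁴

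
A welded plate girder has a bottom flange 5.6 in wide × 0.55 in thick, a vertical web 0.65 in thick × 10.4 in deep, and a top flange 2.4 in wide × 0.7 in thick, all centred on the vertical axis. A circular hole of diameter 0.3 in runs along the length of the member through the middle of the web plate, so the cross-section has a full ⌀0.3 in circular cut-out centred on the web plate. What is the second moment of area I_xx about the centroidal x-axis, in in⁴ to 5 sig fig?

I_xx ≈ 200.18 in⁴

Split into non-overlapping primitives; take the origin at the lower-left of the bounding box.
Bottom plate: 5.6 × 0.55, A = 3.08 in², y = 0.275 in, Ī = 0.07764167 in⁴.
Web plate: 0.65 × 10.4, A = 6.76 in², y = 5.75 in, Ī = 60.93013 in⁴.
Top plate: 2.4 × 0.7, A = 1.68 in², y = 11.3 in, Ī = 0.0686 in⁴.
Hole (subtracted): ⌀0.3, A = 0.07068583 in², y = 5.75 in, Ī = 0.0003976078 in⁴.
Centroid: ȳ = ΣA·y / ΣA = 5.091533 in.
Transfer each piece to the centroidal x-axis using Ī + A·d² with d = y − 5.091533:
  bottom plate: d = -4.816533 in → contributes +71.53052 in⁴
  web plate: d = 0.6584674 in → contributes +63.86113 in⁴
  top plate: d = 6.208467 in → contributes +64.82431 in⁴
  hole: d = 0.6584674 in → contributes −0.03104552 in⁴
Total I = 200.1849 in⁴.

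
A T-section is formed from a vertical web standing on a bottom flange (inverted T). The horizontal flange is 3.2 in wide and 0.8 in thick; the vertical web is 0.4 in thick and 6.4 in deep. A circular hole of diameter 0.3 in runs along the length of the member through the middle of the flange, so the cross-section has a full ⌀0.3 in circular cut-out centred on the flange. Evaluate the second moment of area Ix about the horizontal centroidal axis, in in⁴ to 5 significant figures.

Decompose the section into non-overlapping parts with the origin at the bottom-left of its bounding rectangle.
Flange: 3.2 × 0.8, A = 2.56 in², y = 0.4 in, Ī = 0.1365333 in⁴.
Web: 0.4 × 6.4, A = 2.56 in², y = 4 in, Ī = 8.738133 in⁴.
Hole (subtracted): ⌀0.3, A = 0.07068583 in², y = 0.4 in, Ī = 0.0003976078 in⁴.
Centroid: ȳ = ΣA·y / ΣA = 2.225198 in.
Transfer each piece to the horizontal centroidal axis using Ī + A·d² with d = y − 2.225198:
  flange: d = -1.825198 in → contributes +8.664787 in⁴
  web: d = 1.774802 in → contributes +16.80193 in⁴
  hole: d = -1.825198 in → contributes −0.2358768 in⁴
Total I = 25.23084 in⁴.

Ix ≈ 25.231 in⁴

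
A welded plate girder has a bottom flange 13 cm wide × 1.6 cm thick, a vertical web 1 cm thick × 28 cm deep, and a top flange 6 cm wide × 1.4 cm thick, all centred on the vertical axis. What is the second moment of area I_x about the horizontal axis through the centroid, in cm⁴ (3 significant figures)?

I_x ≈ 7610 cm⁴

Split into non-overlapping primitives; take the origin at the lower-left of the bounding box.
Bottom plate: 13 × 1.6, A = 20.8 cm², y = 0.8 cm, Ī = 4.4373 cm⁴.
Web plate: 1 × 28, A = 28 cm², y = 15.6 cm, Ī = 1829.3 cm⁴.
Top plate: 6 × 1.4, A = 8.4 cm², y = 30.3 cm, Ī = 1.372 cm⁴.
Centroid: ȳ = ΣA·y / ΣA = 12.377 cm.
Transfer each piece to the horizontal axis through the centroid using Ī + A·d² with d = y − 12.377:
  bottom plate: d = -11.577 cm → contributes +2792.2 cm⁴
  web plate: d = 3.2231 cm → contributes +2120.2 cm⁴
  top plate: d = 17.923 cm → contributes +2699.8 cm⁴
Total I = 7612.1 cm⁴.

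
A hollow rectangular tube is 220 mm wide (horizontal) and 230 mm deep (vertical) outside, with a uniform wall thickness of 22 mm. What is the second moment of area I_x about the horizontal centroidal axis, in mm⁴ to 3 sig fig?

I_x ≈ 1.29 × 10⁸ mm⁴

Break the section into simple shapes (no overlaps), measuring from the bottom-left corner of the bounding box.
Outer rectangle: 220 × 230, A = 50 600 mm², y = 115 mm, Ī = 223 061 667 mm⁴.
Inner void (subtracted): 176 × 186, A = 32 736 mm², y = 115 mm, Ī = 94 377 888 mm⁴.
By symmetry the centroid is at mid-height, ȳ = 115 mm.
All pieces are centred on the horizontal centroidal axis, so I = ΣĪ (holes subtracted) = 128 683 779 mm⁴.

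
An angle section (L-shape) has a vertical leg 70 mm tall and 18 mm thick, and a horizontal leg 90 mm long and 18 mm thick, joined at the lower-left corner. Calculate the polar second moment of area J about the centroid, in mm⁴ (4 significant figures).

J ≈ 2.869 × 10⁶ mm⁴

Treat the section as a set of non-overlapping primitives; coordinates are from the bounding-box lower-left.
Vertical leg: 18 × 70, A = 1 260 mm², y = 35 mm, Ī = 514 500 mm⁴.
Horizontal leg (remainder): 72 × 18, A = 1 296 mm², y = 9 mm, Ī = 34 992 mm⁴.
Centroid: ȳ = ΣA·y / ΣA = 21.8169 mm.
Transfer each piece to the centroidal x-axis using Ī + A·d² with d = y − 21.8169:
  vertical leg: d = 13.1831 mm → contributes +733 481 mm⁴
  horizontal leg (remainder): d = -12.8169 mm → contributes +247 890 mm⁴
Total I = 981 370 mm⁴.
For the y-axis: x̄ = 31.8169 mm.
Repeating about the centroidal y-axis gives I_y = 1 887 610 mm⁴.
Polar second moment: J = I_x + I_y = 2 868 981 mm⁴.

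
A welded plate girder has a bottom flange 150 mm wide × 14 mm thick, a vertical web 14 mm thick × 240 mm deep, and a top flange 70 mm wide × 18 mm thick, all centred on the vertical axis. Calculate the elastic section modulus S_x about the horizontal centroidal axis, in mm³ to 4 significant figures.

S_x ≈ 4.523 × 10⁵ mm³

Break the section into simple shapes (no overlaps), measuring from the bottom-left corner of the bounding box.
Bottom plate: 150 × 14, A = 2 100 mm², y = 7 mm, Ī = 34 300 mm⁴.
Web plate: 14 × 240, A = 3 360 mm², y = 134 mm, Ī = 16 128 000 mm⁴.
Top plate: 70 × 18, A = 1 260 mm², y = 263 mm, Ī = 34 020 mm⁴.
Centroid: ȳ = ΣA·y / ΣA = 118.5 mm.
Transfer each piece to the horizontal centroidal axis using Ī + A·d² with d = y − 118.5:
  bottom plate: d = -111.5 mm → contributes +26 142 025 mm⁴
  web plate: d = 15.5 mm → contributes +16 935 240 mm⁴
  top plate: d = 144.5 mm → contributes +26 343 135 mm⁴
Total I = 69 420 400 mm⁴.
Extreme fibre distance c = 153.5 mm; S = I/c = 452 250 mm³.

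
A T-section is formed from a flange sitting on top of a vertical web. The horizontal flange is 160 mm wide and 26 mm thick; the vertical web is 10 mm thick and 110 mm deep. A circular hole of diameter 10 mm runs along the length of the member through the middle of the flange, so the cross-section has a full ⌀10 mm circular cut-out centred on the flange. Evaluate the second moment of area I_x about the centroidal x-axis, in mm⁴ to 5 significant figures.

I_x ≈ 5.3496 × 10⁶ mm⁴

Treat the section as a set of non-overlapping primitives; coordinates are from the bounding-box lower-left.
Flange: 160 × 26, A = 4 160 mm², y = 123 mm, Ī = 234346.7 mm⁴.
Web: 10 × 110, A = 1 100 mm², y = 55 mm, Ī = 1 109 167 mm⁴.
Hole (subtracted): ⌀10, A = 78.53982 mm², y = 123 mm, Ī = 490.8739 mm⁴.
Centroid: ȳ = ΣA·y / ΣA = 108.5639 mm.
Transfer each piece to the centroidal x-axis using Ī + A·d² with d = y − 108.5639:
  flange: d = 14.43609 mm → contributes +1 101 293 mm⁴
  web: d = -53.56391 mm → contributes +4 265 169 mm⁴
  hole: d = 14.43609 mm → contributes −16858.61 mm⁴
Total I = 5 349 603 mm⁴.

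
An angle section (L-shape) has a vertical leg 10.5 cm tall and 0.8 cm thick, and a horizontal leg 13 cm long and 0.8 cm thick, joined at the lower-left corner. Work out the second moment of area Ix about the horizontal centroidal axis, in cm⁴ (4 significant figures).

Split into non-overlapping primitives; take the origin at the lower-left of the bounding box.
Vertical leg: 0.8 × 10.5, A = 8.4 cm², y = 5.25 cm, Ī = 77.175 cm⁴.
Horizontal leg (remainder): 12.2 × 0.8, A = 9.76 cm², y = 0.4 cm, Ī = 0.520533 cm⁴.
Centroid: ȳ = ΣA·y / ΣA = 2.64339 cm.
Transfer each piece to the horizontal centroidal axis using Ī + A·d² with d = y − 2.64339:
  vertical leg: d = 2.60661 cm → contributes +134.248 cm⁴
  horizontal leg (remainder): d = -2.24339 cm → contributes +49.6407 cm⁴
Total I = 183.889 cm⁴.

Ix ≈ 183.9 cm⁴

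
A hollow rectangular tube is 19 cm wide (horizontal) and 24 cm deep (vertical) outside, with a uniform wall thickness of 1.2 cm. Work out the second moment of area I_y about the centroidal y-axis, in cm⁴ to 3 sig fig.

I_y ≈ 5480 cm⁴

Break the section into simple shapes (no overlaps), measuring from the bottom-left corner of the bounding box.
Outer rectangle: 19 × 24, A = 456 cm², x = 9.5 cm, Ī = 13 718 cm⁴.
Inner void (subtracted): 16.6 × 21.6, A = 358.56 cm², x = 9.5 cm, Ī = 8233.7 cm⁴.
By symmetry the centroid is at mid-width, x̄ = 9.5 cm.
All pieces are centred on the centroidal y-axis, so I = ΣĪ (holes subtracted) = 5484.3 cm⁴.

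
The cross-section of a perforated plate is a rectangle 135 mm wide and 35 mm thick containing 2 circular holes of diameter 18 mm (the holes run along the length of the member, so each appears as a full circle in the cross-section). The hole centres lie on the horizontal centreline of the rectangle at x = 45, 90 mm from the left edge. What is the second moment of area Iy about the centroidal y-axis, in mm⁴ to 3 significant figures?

Break the section into simple shapes (no overlaps), measuring from the bottom-left corner of the bounding box.
Plate: 135 × 35, A = 4 725 mm², x = 67.5 mm, Ī = 7 176 094 mm⁴.
Hole 1 (subtracted): ⌀18, A = 254.47 mm², x = 45 mm, Ī = 5 153 mm⁴.
Hole 2 (subtracted): ⌀18, A = 254.47 mm², x = 90 mm, Ī = 5 153 mm⁴.
By symmetry the centroid is at mid-width, x̄ = 67.5 mm.
Transfer each piece to the centroidal y-axis using Ī + A·d² with d = x − 67.5:
  plate: d = 0 mm → contributes +7 176 094 mm⁴
  hole 1: d = -22.5 mm → contributes −133 978 mm⁴
  hole 2: d = 22.5 mm → contributes −133 978 mm⁴
Total I = 6 908 138 mm⁴.

Iy ≈ 6.91 × 10⁶ mm⁴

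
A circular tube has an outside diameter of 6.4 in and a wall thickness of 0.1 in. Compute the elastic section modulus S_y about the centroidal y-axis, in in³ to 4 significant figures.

Split into non-overlapping primitives; take the origin at the lower-left of the bounding box.
Outer circle: ⌀6.4, A = 32.1699 in², x = 3.2 in, Ī = 82.355 in⁴.
Bore (subtracted): ⌀6.2, A = 30.1907 in², x = 3.2 in, Ī = 72.5332 in⁴.
By symmetry the centroid is at mid-width, x̄ = 3.2 in.
All pieces are centred on the centroidal y-axis, so I = ΣĪ (holes subtracted) = 9.8218 in⁴.
Extreme fibre distance c = 3.2 in; S = I/c = 3.06931 in³.

S_y ≈ 3.069 in³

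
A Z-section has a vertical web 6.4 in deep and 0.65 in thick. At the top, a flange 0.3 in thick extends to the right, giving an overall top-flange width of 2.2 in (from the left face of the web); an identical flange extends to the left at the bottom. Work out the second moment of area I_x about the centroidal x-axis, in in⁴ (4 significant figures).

I_x ≈ 22.86 in⁴

Break the section into simple shapes (no overlaps), measuring from the bottom-left corner of the bounding box.
Web: 0.65 × 6.4, A = 4.16 in², y = 3.2 in, Ī = 14.1995 in⁴.
Top flange (beyond web): 1.55 × 0.3, A = 0.465 in², y = 6.25 in, Ī = 0.0034875 in⁴.
Bottom flange (beyond web): 1.55 × 0.3, A = 0.465 in², y = 0.15 in, Ī = 0.0034875 in⁴.
Centroid: ȳ = ΣA·y / ΣA = 3.2 in.
Transfer each piece to the centroidal x-axis using Ī + A·d² with d = y − 3.2:
  web: d = 0 in → contributes +14.1995 in⁴
  top flange (beyond web): d = 3.05 in → contributes +4.32915 in⁴
  bottom flange (beyond web): d = -3.05 in → contributes +4.32915 in⁴
Total I = 22.8578 in⁴.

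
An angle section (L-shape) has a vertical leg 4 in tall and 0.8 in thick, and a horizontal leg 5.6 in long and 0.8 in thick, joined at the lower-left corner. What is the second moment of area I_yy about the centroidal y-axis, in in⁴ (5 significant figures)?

I_yy ≈ 21.228 in⁴

Split into non-overlapping primitives; take the origin at the lower-left of the bounding box.
Vertical leg: 0.8 × 4, A = 3.2 in², x = 0.4 in, Ī = 0.1706667 in⁴.
Horizontal leg (remainder): 4.8 × 0.8, A = 3.84 in², x = 3.2 in, Ī = 7.3728 in⁴.
Centroid: x̄ = ΣA·x / ΣA = 1.927273 in.
Transfer each piece to the centroidal y-axis using Ī + A·d² with d = x − 1.927273:
  vertical leg: d = -1.527273 in → contributes +7.634865 in⁴
  horizontal leg (remainder): d = 1.272727 in → contributes +13.59297 in⁴
Total I = 21.22783 in⁴.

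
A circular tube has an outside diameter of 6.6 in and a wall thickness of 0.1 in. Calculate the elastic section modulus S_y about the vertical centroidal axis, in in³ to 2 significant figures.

S_y ≈ 3.3 in³

Split into non-overlapping primitives; take the origin at the lower-left of the bounding box.
Outer circle: ⌀6.6, A = 34.21 in², x = 3.3 in, Ī = 93.14 in⁴.
Bore (subtracted): ⌀6.4, A = 32.17 in², x = 3.3 in, Ī = 82.35 in⁴.
By symmetry the centroid is at mid-width, x̄ = 3.3 in.
All pieces are centred on the vertical centroidal axis, so I = ΣĪ (holes subtracted) = 10.79 in⁴.
Extreme fibre distance c = 3.3 in; S = I/c = 3.269 in³.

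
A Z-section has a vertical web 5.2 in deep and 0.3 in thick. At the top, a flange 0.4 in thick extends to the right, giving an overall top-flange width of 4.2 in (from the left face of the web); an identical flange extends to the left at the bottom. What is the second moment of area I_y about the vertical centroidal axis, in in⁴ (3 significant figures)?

Split into non-overlapping primitives; take the origin at the lower-left of the bounding box.
Web: 0.3 × 5.2, A = 1.56 in², x = 4.05 in, Ī = 0.0117 in⁴.
Top flange (beyond web): 3.9 × 0.4, A = 1.56 in², x = 6.15 in, Ī = 1.9773 in⁴.
Bottom flange (beyond web): 3.9 × 0.4, A = 1.56 in², x = 1.95 in, Ī = 1.9773 in⁴.
Centroid: x̄ = ΣA·x / ΣA = 4.05 in.
Transfer each piece to the vertical centroidal axis using Ī + A·d² with d = x − 4.05:
  web: d = 0 in → contributes +0.0117 in⁴
  top flange (beyond web): d = 2.1 in → contributes +8.8569 in⁴
  bottom flange (beyond web): d = -2.1 in → contributes +8.8569 in⁴
Total I = 17.726 in⁴.

I_y ≈ 17.7 in⁴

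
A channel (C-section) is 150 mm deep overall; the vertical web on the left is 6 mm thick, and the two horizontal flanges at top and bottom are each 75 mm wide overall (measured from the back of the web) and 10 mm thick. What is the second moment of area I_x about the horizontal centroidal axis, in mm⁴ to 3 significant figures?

Treat the section as a set of non-overlapping primitives; coordinates are from the bounding-box lower-left.
Web: 6 × 150, A = 900 mm², y = 75 mm, Ī = 1 687 500 mm⁴.
Top flange (beyond web): 69 × 10, A = 690 mm², y = 145 mm, Ī = 5 750 mm⁴.
Bottom flange (beyond web): 69 × 10, A = 690 mm², y = 5 mm, Ī = 5 750 mm⁴.
By symmetry the centroid is at mid-height, ȳ = 75 mm.
Transfer each piece to the horizontal centroidal axis using Ī + A·d² with d = y − 75:
  web: d = 0 mm → contributes +1 687 500 mm⁴
  top flange (beyond web): d = 70 mm → contributes +3 386 750 mm⁴
  bottom flange (beyond web): d = -70 mm → contributes +3 386 750 mm⁴
Total I = 8 461 000 mm⁴.

I_x ≈ 8.46 × 10⁶ mm⁴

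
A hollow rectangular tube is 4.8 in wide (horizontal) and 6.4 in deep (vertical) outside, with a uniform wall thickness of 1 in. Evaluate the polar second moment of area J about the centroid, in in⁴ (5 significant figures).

J ≈ 135.91 in⁴

Treat the section as a set of non-overlapping primitives; coordinates are from the bounding-box lower-left.
Outer rectangle: 4.8 × 6.4, A = 30.72 in², y = 3.2 in, Ī = 104.8576 in⁴.
Inner void (subtracted): 2.8 × 4.4, A = 12.32 in², y = 3.2 in, Ī = 19.87627 in⁴.
By symmetry the centroid is at mid-height, ȳ = 3.2 in.
All pieces are centred on the centroidal x-axis, so I = ΣĪ (holes subtracted) = 84.98133 in⁴.
Repeating about the centroidal y-axis gives I_y = 50.93333 in⁴.
Polar second moment: J = I_x + I_y = 135.9147 in⁴.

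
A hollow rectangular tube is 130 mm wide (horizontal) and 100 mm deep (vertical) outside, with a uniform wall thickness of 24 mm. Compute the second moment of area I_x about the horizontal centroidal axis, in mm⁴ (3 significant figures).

Decompose the section into non-overlapping parts with the origin at the bottom-left of its bounding rectangle.
Outer rectangle: 130 × 100, A = 13 000 mm², y = 50 mm, Ī = 10 833 333 mm⁴.
Inner void (subtracted): 82 × 52, A = 4 264 mm², y = 50 mm, Ī = 960 821 mm⁴.
By symmetry the centroid is at mid-height, ȳ = 50 mm.
All pieces are centred on the horizontal centroidal axis, so I = ΣĪ (holes subtracted) = 9 872 512 mm⁴.

I_x ≈ 9.87 × 10⁶ mm⁴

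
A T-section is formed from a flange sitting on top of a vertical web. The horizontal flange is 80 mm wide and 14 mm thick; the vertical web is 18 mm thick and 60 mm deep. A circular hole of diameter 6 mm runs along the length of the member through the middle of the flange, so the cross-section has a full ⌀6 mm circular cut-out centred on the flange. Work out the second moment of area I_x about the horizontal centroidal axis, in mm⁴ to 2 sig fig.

Break the section into simple shapes (no overlaps), measuring from the bottom-left corner of the bounding box.
Flange: 80 × 14, A = 1 120 mm², y = 67 mm, Ī = 18 293 mm⁴.
Web: 18 × 60, A = 1 080 mm², y = 30 mm, Ī = 324 000 mm⁴.
Hole (subtracted): ⌀6, A = 28.27 mm², y = 67 mm, Ī = 63.62 mm⁴.
Centroid: ȳ = ΣA·y / ΣA = 48.6 mm.
Transfer each piece to the horizontal centroidal axis using Ī + A·d² with d = y − 48.6:
  flange: d = 18.4 mm → contributes +397 485 mm⁴
  web: d = -18.6 mm → contributes +697 632 mm⁴
  hole: d = 18.4 mm → contributes −9 636 mm⁴
Total I = 1 085 481 mm⁴.

I_x ≈ 1.1 × 10⁶ mm⁴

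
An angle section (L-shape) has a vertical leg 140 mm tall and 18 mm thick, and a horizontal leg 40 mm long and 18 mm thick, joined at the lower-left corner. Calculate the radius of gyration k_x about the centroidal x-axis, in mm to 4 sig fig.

Split into non-overlapping primitives; take the origin at the lower-left of the bounding box.
Vertical leg: 18 × 140, A = 2 520 mm², y = 70 mm, Ī = 4 116 000 mm⁴.
Horizontal leg (remainder): 22 × 18, A = 396 mm², y = 9 mm, Ī = 10 692 mm⁴.
Centroid: ȳ = ΣA·y / ΣA = 61.716 mm.
Transfer each piece to the centroidal x-axis using Ī + A·d² with d = y − 61.716:
  vertical leg: d = 8.28395 mm → contributes +4 288 932 mm⁴
  horizontal leg (remainder): d = -52.716 mm → contributes +1 111 169 mm⁴
Total I = 5 400 101 mm⁴.
Radius of gyration: k = √(I/A) = √(5 400 101 / 2 916) = 43.0336 mm.

k_x ≈ 43.03 mm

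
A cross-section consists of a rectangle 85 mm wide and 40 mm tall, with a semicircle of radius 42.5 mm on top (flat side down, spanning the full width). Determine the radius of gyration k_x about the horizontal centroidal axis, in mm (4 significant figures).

Split into non-overlapping primitives; take the origin at the lower-left of the bounding box.
Rectangular body: 85 × 40, A = 3 400 mm², y = 20 mm, Ī = 453 333 mm⁴.
Semicircular cap: semicircle r = 42.5, A = 2837.25 mm², y = 58.0376 mm, Ī = 358 086 mm⁴.
Centroid: ȳ = ΣA·y / ΣA = 37.3028 mm.
Transfer each piece to the horizontal centroidal axis using Ī + A·d² with d = y − 37.3028:
  rectangular body: d = -17.3028 mm → contributes +1 471 252 mm⁴
  semicircular cap: d = 20.7347 mm → contributes +1 577 903 mm⁴
Total I = 3 049 155 mm⁴.
Radius of gyration: k = √(I/A) = √(3 049 155 / 6237.25) = 22.1102 mm.

k_x ≈ 22.11 mm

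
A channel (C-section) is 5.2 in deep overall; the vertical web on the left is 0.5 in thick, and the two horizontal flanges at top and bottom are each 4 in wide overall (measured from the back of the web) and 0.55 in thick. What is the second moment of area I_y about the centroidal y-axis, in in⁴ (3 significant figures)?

I_y ≈ 10.2 in⁴

Break the section into simple shapes (no overlaps), measuring from the bottom-left corner of the bounding box.
Web: 0.5 × 5.2, A = 2.6 in², x = 0.25 in, Ī = 0.054167 in⁴.
Top flange (beyond web): 3.5 × 0.55, A = 1.925 in², x = 2.25 in, Ī = 1.9651 in⁴.
Bottom flange (beyond web): 3.5 × 0.55, A = 1.925 in², x = 2.25 in, Ī = 1.9651 in⁴.
Centroid: x̄ = ΣA·x / ΣA = 1.4438 in.
Transfer each piece to the centroidal y-axis using Ī + A·d² with d = x − 1.4438:
  web: d = -1.1938 in → contributes +3.7596 in⁴
  top flange (beyond web): d = 0.8062 in → contributes +3.2163 in⁴
  bottom flange (beyond web): d = 0.8062 in → contributes +3.2163 in⁴
Total I = 10.192 in⁴.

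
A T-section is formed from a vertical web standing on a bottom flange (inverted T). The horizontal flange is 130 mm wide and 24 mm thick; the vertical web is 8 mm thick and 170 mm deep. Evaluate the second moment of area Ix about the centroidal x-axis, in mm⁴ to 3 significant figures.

Ix ≈ 1.23 × 10⁷ mm⁴

Treat the section as a set of non-overlapping primitives; coordinates are from the bounding-box lower-left.
Flange: 130 × 24, A = 3 120 mm², y = 12 mm, Ī = 149 760 mm⁴.
Web: 8 × 170, A = 1 360 mm², y = 109 mm, Ī = 3 275 333 mm⁴.
Centroid: ȳ = ΣA·y / ΣA = 41.446 mm.
Transfer each piece to the centroidal x-axis using Ī + A·d² with d = y − 41.446:
  flange: d = -29.446 mm → contributes +2 855 088 mm⁴
  web: d = 67.554 mm → contributes +9 481 673 mm⁴
Total I = 12 336 760 mm⁴.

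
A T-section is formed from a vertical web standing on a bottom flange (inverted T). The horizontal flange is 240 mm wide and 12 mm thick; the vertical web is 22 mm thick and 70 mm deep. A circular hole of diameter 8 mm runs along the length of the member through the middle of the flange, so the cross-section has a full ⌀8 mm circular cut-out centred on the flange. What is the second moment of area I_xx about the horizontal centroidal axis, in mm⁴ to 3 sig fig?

Treat the section as a set of non-overlapping primitives; coordinates are from the bounding-box lower-left.
Flange: 240 × 12, A = 2 880 mm², y = 6 mm, Ī = 34 560 mm⁴.
Web: 22 × 70, A = 1 540 mm², y = 47 mm, Ī = 628 833 mm⁴.
Hole (subtracted): ⌀8, A = 50.265 mm², y = 6 mm, Ī = 201.06 mm⁴.
Centroid: ȳ = ΣA·y / ΣA = 20.449 mm.
Transfer each piece to the horizontal centroidal axis using Ī + A·d² with d = y − 20.449:
  flange: d = -14.449 mm → contributes +635 860 mm⁴
  web: d = 26.551 mm → contributes +1 714 433 mm⁴
  hole: d = -14.449 mm → contributes −10 696 mm⁴
Total I = 2 339 598 mm⁴.

I_xx ≈ 2.34 × 10⁶ mm⁴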